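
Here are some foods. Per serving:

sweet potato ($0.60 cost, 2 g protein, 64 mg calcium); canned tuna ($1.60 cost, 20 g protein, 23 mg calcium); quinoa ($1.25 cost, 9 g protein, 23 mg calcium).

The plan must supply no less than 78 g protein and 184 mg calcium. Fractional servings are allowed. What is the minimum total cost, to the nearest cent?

An LP optimum is at a vertex; with two nutrient constraints at most two foods are used. Check each candidate.
sweet potato only: max(78/2, 184/64) = 39 servings → $23.40.
canned tuna only: max(78/20, 184/23) = 8 servings → $12.80.
quinoa only: max(78/9, 184/23) = 8.667 servings → $10.83.
sweet potato + canned tuna with both tight: 1.528 servings and 3.747 servings → $6.91.
sweet potato + quinoa with both targets exact would need a negative amount; discard.
canned tuna + quinoa with both tight: 0.5455 servings and 7.455 servings → $10.19.
Cheapest feasible corner: $6.91.

$6.91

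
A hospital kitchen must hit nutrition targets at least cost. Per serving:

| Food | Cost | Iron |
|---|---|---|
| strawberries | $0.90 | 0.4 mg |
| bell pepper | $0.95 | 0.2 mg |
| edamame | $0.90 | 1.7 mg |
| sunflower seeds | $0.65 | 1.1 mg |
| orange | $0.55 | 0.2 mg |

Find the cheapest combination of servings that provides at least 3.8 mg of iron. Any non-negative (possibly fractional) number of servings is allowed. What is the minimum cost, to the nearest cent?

Cost per mg of iron: edamame $0.5294, sunflower seeds $0.5909, strawberries $2.2500, orange $2.7500, bell pepper $4.7500.
With no serving limits, use only edamame: 3.8 mg / 1.7 mg = 2.235 servings × $0.90 = $2.01.

$2.01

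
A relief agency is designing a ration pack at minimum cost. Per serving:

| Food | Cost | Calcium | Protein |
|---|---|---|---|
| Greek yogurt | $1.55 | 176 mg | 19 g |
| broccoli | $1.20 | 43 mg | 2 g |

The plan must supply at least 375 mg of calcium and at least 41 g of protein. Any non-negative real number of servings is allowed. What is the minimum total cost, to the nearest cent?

Greek yogurt only: max(375/176, 41/19) = 2.158 servings → $3.34.
broccoli only: max(375/43, 41/2) = 20.5 servings → $24.60.
Greek yogurt + broccoli: intersection lies outside the first quadrant.
So the least-cost plan costs $3.34.

$3.34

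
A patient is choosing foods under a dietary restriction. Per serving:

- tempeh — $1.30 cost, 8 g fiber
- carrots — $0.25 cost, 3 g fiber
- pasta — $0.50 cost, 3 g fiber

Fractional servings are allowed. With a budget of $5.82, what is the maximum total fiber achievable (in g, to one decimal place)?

Fiber per dollar: carrots 12, tempeh 6.154, pasta 6.
With no serving limits, spend the whole cost allowance on carrots: $5.82 / $0.25 × 3 g = 69.8 g.

69.8 g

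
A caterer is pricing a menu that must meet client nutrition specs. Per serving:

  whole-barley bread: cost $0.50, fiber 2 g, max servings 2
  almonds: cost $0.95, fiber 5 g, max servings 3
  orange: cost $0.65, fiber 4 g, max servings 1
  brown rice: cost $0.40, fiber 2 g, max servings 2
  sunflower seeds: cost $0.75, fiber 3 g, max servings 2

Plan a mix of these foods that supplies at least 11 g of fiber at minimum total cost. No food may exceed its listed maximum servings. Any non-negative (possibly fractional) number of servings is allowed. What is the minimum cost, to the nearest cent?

Cost per g of fiber: orange $0.1625, almonds $0.1900, brown rice $0.2000, whole-barley bread $0.2500, sunflower seeds $0.2500.
Take 1 serving of orange: +4.0 g fiber for $0.65 (total $0.65, still need 7.0 g).
Take 1.4 servings of almonds: +7.0 g fiber for $1.33 (total $1.98, still need 0.0 g).
Filling from the cheapest source first is optimal under one linear minimum: $1.98.

$1.98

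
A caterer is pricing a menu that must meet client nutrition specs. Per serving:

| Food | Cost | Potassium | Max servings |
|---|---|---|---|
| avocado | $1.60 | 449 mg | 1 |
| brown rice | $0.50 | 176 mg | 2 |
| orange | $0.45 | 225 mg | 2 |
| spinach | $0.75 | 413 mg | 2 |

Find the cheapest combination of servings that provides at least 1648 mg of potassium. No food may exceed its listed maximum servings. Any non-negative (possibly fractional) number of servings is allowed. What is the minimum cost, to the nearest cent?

$3.47

Cost per mg of potassium: spinach $0.0018, orange $0.0020, brown rice $0.0028, avocado $0.0036.
Take 2 servings of spinach: +826.0 mg potassium for $1.50 (total $1.50, still need 822.0 mg).
Take 2 servings of orange: +450.0 mg potassium for $0.90 (total $2.40, still need 372.0 mg).
Take 2 servings of brown rice: +352.0 mg potassium for $1.00 (total $3.40, still need 20.0 mg).
Take 0.04454 servings of avocado: +20.0 mg potassium for $0.07 (total $3.47, still need 0.0 mg).
Filling from the cheapest source first is optimal under one linear minimum: $3.47.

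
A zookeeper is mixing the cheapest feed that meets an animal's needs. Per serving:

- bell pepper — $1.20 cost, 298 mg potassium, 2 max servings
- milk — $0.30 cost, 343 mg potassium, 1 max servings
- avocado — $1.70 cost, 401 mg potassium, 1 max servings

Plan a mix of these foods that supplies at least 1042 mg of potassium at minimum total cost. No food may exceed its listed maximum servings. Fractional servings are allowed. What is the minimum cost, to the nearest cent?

$3.14

Cost per mg of potassium: milk $0.0009, bell pepper $0.0040, avocado $0.0042.
Take 1 serving of milk: +343.0 mg potassium for $0.30 (total $0.30, still need 699.0 mg).
Take 2 servings of bell pepper: +596.0 mg potassium for $2.40 (total $2.70, still need 103.0 mg).
Take 0.2569 servings of avocado: +103.0 mg potassium for $0.44 (total $3.14, still need 0.0 mg).
Greedy by cheapest-per-mg is optimal for a single linear constraint, so the minimum cost is $3.14.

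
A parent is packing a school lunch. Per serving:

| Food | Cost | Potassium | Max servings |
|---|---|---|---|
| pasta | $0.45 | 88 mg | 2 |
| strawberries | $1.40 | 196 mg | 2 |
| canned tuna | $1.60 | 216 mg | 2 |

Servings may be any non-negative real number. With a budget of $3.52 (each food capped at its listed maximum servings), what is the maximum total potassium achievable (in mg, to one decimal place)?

542.8 mg

Potassium per dollar: pasta 195.6, strawberries 140, canned tuna 135.
Take 2 servings of pasta: spends $0.90, +176.0 mg potassium (running total 176.0 mg).
Take 1.871 servings of strawberries: spends $2.62, +366.8 mg potassium (running total 542.8 mg).
Greedy by best ratio exhausts the cost allowance optimally: 542.8 mg.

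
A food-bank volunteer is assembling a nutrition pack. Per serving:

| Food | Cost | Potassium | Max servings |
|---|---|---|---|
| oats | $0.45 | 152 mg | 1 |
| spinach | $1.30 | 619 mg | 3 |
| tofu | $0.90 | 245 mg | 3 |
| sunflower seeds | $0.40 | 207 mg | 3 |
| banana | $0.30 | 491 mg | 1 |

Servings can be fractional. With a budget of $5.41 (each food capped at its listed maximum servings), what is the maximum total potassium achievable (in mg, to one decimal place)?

2972.4 mg

Potassium per dollar: banana 1637, sunflower seeds 517.5, spinach 476.2, oats 337.8, tofu 272.2.
Take 1 serving of banana: spends $0.30, +491.0 mg potassium (running total 491.0 mg).
Take 3 servings of sunflower seeds: spends $1.20, +621.0 mg potassium (running total 1112.0 mg).
Take 3 servings of spinach: spends $3.90, +1857.0 mg potassium (running total 2969.0 mg).
Take 0.02222 servings of oats: spends $0.01, +3.4 mg potassium (running total 2972.4 mg).
Filling greedily by potassium-per-dollar is optimal for one linear limit, giving 2972.4 mg.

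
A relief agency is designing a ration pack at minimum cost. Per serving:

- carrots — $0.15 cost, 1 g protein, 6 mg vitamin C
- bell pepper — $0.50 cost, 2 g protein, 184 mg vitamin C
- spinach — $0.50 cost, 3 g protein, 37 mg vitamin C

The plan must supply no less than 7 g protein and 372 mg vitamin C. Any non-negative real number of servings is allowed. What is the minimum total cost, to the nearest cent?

The cheapest plan sits at a corner of the feasible region — with two constraints it uses at most two foods.
carrots only: max(7/1, 372/6) = 62 servings → $9.30.
bell pepper only: max(7/2, 372/184) = 3.5 servings → $1.75.
spinach only: max(7/3, 372/37) = 10.05 servings → $5.03.
carrots + bell pepper with both tight: 3.163 servings and 1.919 servings → $1.43.
carrots + spinach: intersection lies outside the first quadrant.
bell pepper + spinach with both tight: 1.793 servings and 1.138 servings → $1.47.
So the least-cost plan costs $1.43.

$1.43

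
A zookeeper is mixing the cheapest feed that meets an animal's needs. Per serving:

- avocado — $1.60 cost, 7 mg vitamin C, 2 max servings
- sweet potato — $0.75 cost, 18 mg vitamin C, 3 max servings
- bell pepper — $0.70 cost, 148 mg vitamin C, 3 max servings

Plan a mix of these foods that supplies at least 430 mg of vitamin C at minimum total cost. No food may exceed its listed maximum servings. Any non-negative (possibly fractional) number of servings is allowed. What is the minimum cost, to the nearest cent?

$2.03

Cost per mg of vitamin C: bell pepper $0.0047, sweet potato $0.0417, avocado $0.2286.
Take 2.905 servings of bell pepper: +430.0 mg vitamin C for $2.03 (total $2.03, still need 0.0 mg).
Filling from the cheapest source first is optimal under one linear minimum: $2.03.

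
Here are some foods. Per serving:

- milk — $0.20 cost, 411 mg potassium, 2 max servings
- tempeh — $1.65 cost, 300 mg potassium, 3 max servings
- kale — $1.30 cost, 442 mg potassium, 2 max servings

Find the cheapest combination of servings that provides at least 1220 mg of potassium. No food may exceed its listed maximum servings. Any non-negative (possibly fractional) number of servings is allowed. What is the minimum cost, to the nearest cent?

$1.57

Cost per mg of potassium: milk $0.0005, kale $0.0029, tempeh $0.0055.
Take 2 servings of milk: +822.0 mg potassium for $0.40 (total $0.40, still need 398.0 mg).
Take 0.9005 servings of kale: +398.0 mg potassium for $1.17 (total $1.57, still need 0.0 mg).
Filling from the cheapest source first is optimal under one linear minimum: $1.57.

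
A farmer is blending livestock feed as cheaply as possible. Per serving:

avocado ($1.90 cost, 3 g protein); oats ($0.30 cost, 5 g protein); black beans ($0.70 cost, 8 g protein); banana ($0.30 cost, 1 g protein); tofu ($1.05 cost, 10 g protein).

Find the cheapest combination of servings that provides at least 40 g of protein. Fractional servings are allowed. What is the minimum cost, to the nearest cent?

$2.40

Cost per g of protein: oats $0.0600, black beans $0.0875, tofu $0.1050, banana $0.3000, avocado $0.6333.
With no serving limits, use only oats: 40 g / 5 g = 8 servings × $0.30 = $2.40.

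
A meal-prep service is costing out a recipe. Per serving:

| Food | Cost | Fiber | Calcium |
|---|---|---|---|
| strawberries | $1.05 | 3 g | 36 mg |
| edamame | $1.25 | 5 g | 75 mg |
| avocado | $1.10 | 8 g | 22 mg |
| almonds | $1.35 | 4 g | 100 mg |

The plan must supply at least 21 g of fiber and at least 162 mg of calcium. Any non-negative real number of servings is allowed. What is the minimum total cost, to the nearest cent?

$3.82

Check every corner: each single food scaled to meet both minima, and each pair solved so both constraints bind.
strawberries only: max(21/3, 162/36) = 7 servings → $7.35.
edamame only: max(21/5, 162/75) = 4.2 servings → $5.25.
avocado only: max(21/8, 162/22) = 7.364 servings → $8.10.
almonds only: max(21/4, 162/100) = 5.25 servings → $7.09.
strawberries + edamame: the both-tight solution has a negative serving — not a feasible corner.
strawberries + avocado with both tight: 3.757 servings and 1.216 servings → $5.28.
strawberries + almonds: intersection lies outside the first quadrant.
edamame + avocado with both tight: 1.702 servings and 1.561 servings → $3.84.
edamame + almonds with both targets exact would need a negative amount; discard.
avocado + almonds with both tight: 2.039 servings and 1.171 servings → $3.82.
Cheapest feasible corner: $3.82.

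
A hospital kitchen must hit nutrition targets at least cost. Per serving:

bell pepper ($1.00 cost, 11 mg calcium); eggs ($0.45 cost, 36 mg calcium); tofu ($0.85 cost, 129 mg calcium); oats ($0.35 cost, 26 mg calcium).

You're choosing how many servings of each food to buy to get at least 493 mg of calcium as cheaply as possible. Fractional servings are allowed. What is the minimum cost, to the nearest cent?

Cost per mg of calcium: tofu $0.0066, eggs $0.0125, oats $0.0135, bell pepper $0.0909.
With no serving limits, use only tofu: 493 mg / 129 mg = 3.822 servings × $0.85 = $3.25.

$3.25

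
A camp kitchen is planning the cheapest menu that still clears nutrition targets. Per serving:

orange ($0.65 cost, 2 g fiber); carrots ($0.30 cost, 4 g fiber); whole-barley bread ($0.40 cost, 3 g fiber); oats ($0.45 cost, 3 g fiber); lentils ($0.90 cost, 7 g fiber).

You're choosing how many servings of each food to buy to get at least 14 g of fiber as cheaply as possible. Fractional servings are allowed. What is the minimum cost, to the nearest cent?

Cost per g of fiber: carrots $0.0750, lentils $0.1286, whole-barley bread $0.1333, oats $0.1500, orange $0.3250.
With no serving limits, use only carrots: 14 g / 4 g = 3.5 servings × $0.30 = $1.05.

$1.05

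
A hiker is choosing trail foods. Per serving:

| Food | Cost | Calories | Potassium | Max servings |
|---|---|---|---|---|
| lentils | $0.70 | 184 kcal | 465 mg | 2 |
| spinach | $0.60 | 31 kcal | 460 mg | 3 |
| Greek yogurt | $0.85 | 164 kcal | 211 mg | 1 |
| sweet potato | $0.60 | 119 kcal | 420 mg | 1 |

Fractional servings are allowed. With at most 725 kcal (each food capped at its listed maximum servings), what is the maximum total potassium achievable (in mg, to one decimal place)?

Potassium per kcal: spinach 14.84, sweet potato 3.529, lentils 2.527, Greek yogurt 1.287.
Take 3 servings of spinach: uses 93 kcal, +1380.0 mg potassium (running total 1380.0 mg).
Take 1 serving of sweet potato: uses 119 kcal, +420.0 mg potassium (running total 1800.0 mg).
Take 2 servings of lentils: uses 368 kcal, +930.0 mg potassium (running total 2730.0 mg).
Take 0.8841 servings of Greek yogurt: uses 145 kcal, +186.6 mg potassium (running total 2916.6 mg).
Greedy by best ratio exhausts the calories allowance optimally: 2916.6 mg.

2916.6 mg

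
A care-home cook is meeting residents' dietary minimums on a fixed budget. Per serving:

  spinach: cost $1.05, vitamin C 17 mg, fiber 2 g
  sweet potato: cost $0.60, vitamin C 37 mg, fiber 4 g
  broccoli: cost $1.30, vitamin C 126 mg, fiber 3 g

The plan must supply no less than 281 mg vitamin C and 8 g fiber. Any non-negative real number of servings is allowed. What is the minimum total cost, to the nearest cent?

A basic optimal solution has at most two foods positive. Try each food alone and each pair with both targets met exactly.
spinach only: max(281/17, 8/2) = 16.53 servings → $17.36.
sweet potato only: max(281/37, 8/4) = 7.595 servings → $4.56.
broccoli only: max(281/126, 8/3) = 2.667 servings → $3.47.
spinach + sweet potato with both targets exact would need a negative amount; discard.
spinach + broccoli with both tight: 0.8209 servings and 2.119 servings → $3.62.
sweet potato + broccoli with both tight: 0.4198 servings and 2.107 servings → $2.99.
Cheapest feasible corner: $2.99.

$2.99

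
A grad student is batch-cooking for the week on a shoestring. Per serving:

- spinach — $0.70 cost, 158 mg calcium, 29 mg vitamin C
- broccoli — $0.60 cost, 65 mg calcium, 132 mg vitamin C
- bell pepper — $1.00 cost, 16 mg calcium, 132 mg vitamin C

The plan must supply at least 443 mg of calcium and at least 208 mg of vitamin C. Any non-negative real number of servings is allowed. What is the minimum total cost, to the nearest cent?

A basic optimal solution has at most two foods positive. Try each food alone and each pair with both targets met exactly.
spinach only: max(443/158, 208/29) = 7.172 servings → $5.02.
broccoli only: max(443/65, 208/132) = 6.815 servings → $4.09.
bell pepper only: max(443/16, 208/132) = 27.69 servings → $27.69.
spinach + broccoli with both tight: 2.37 servings and 1.055 servings → $2.29.
spinach + bell pepper with both tight: 2.704 servings and 0.9816 servings → $2.87.
broccoli + bell pepper with both targets exact would need a negative amount; discard.
The minimum over all feasible corners is $2.29.

$2.29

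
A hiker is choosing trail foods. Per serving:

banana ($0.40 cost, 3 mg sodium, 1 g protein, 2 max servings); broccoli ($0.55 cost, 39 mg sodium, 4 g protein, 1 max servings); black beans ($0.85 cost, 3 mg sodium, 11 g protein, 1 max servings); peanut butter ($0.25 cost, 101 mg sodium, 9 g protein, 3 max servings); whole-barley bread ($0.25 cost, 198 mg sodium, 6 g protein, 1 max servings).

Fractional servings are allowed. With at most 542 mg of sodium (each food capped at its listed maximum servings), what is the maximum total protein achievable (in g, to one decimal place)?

Protein per mg sodium: black beans 3.667, banana 0.3333, broccoli 0.1026, peanut butter 0.08911, whole-barley bread 0.0303.
Take 1 serving of black beans: uses 3 mg sodium, +11.0 g protein (running total 11.0 g).
Take 2 servings of banana: uses 6 mg sodium, +2.0 g protein (running total 13.0 g).
Take 1 serving of broccoli: uses 39 mg sodium, +4.0 g protein (running total 17.0 g).
Take 3 servings of peanut butter: uses 303 mg sodium, +27.0 g protein (running total 44.0 g).
Take 0.9646 servings of whole-barley bread: uses 191 mg sodium, +5.8 g protein (running total 49.8 g).
Greedy by best ratio exhausts the sodium allowance optimally: 49.8 g.

49.8 g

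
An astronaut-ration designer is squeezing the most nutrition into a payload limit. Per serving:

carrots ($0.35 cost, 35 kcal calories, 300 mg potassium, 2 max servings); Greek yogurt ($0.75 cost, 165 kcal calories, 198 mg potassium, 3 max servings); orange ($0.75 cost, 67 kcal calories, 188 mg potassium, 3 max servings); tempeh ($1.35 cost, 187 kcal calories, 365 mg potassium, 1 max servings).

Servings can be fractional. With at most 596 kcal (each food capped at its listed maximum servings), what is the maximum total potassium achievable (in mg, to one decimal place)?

Potassium per kcal: carrots 8.571, orange 2.806, tempeh 1.952, Greek yogurt 1.2.
Take 2 servings of carrots: uses 70 kcal, +600.0 mg potassium (running total 600.0 mg).
Take 3 servings of orange: uses 201 kcal, +564.0 mg potassium (running total 1164.0 mg).
Take 1 serving of tempeh: uses 187 kcal, +365.0 mg potassium (running total 1529.0 mg).
Take 0.8364 servings of Greek yogurt: uses 138 kcal, +165.6 mg potassium (running total 1694.6 mg).
Greedy by best ratio exhausts the calories allowance optimally: 1694.6 mg.

1694.6 mg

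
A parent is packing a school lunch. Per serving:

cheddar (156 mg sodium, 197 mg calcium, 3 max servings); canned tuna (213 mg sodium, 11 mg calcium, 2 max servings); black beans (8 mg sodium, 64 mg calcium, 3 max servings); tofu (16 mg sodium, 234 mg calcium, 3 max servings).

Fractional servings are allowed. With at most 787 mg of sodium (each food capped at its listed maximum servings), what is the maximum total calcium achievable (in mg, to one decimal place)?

Calcium per mg sodium: tofu 14.62, black beans 8, cheddar 1.263, canned tuna 0.05164.
Take 3 servings of tofu: uses 48 mg sodium, +702.0 mg calcium (running total 702.0 mg).
Take 3 servings of black beans: uses 24 mg sodium, +192.0 mg calcium (running total 894.0 mg).
Take 3 servings of cheddar: uses 468 mg sodium, +591.0 mg calcium (running total 1485.0 mg).
Take 1.16 servings of canned tuna: uses 247 mg sodium, +12.8 mg calcium (running total 1497.8 mg).
Filling greedily by calcium-per-mg sodium is optimal for one linear limit, giving 1497.8 mg.

1497.8 mg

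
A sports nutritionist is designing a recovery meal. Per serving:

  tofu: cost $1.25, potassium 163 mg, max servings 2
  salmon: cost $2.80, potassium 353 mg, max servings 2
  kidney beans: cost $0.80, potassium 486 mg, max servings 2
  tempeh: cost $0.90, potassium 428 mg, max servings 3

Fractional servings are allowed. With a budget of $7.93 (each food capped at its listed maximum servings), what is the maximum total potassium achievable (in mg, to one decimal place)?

Potassium per dollar: kidney beans 607.5, tempeh 475.6, tofu 130.4, salmon 126.1.
Take 2 servings of kidney beans: spends $1.60, +972.0 mg potassium (running total 972.0 mg).
Take 3 servings of tempeh: spends $2.70, +1284.0 mg potassium (running total 2256.0 mg).
Take 2 servings of tofu: spends $2.50, +326.0 mg potassium (running total 2582.0 mg).
Take 0.4036 servings of salmon: spends $1.13, +142.5 mg potassium (running total 2724.5 mg).
Filling greedily by potassium-per-dollar is optimal for one linear limit, giving 2724.5 mg.

2724.5 mg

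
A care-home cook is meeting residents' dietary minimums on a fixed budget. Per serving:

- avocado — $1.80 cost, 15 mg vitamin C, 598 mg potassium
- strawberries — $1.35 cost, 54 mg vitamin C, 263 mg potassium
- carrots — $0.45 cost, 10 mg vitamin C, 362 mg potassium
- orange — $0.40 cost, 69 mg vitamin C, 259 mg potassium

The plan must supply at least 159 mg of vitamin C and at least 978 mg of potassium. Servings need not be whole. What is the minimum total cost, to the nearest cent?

$1.38

Two binding constraints pin down two serving amounts, so the optimal mix uses at most two foods. The candidates are each food alone (scaled to the tighter of vitamin C/potassium) and each pair with both constraints tight.
avocado only: max(159/15, 978/598) = 10.6 servings → $19.08.
strawberries only: max(159/54, 978/263) = 3.719 servings → $5.02.
carrots only: max(159/10, 978/362) = 15.9 servings → $7.16.
orange only: max(159/69, 978/259) = 3.776 servings → $1.51.
avocado + strawberries with both tight: 0.3879 servings and 2.837 servings → $4.53.
avocado + carrots: intersection lies outside the first quadrant.
avocado + orange with both tight: 0.7037 servings and 2.151 servings → $2.13.
strawberries + carrots with both tight: 2.824 servings and 0.6499 servings → $4.10.
strawberries + orange: the both-tight solution has a negative serving — not a feasible corner.
carrots + orange with both tight: 1.175 servings and 2.134 servings → $1.38.
So the least-cost plan costs $1.38.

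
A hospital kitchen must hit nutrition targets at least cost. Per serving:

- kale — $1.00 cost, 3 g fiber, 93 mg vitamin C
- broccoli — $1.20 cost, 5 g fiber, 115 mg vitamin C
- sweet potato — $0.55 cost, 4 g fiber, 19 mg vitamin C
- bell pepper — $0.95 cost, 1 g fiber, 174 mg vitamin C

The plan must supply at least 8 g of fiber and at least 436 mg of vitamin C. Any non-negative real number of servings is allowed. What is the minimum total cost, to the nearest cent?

For a min-cost LP with two ≥-constraints, a basic feasible solution has at most two positive variables.
kale only: max(8/3, 436/93) = 4.688 servings → $4.69.
broccoli only: max(8/5, 436/115) = 3.791 servings → $4.55.
sweet potato only: max(8/4, 436/19) = 22.95 servings → $12.62.
bell pepper only: max(8/1, 436/174) = 8 servings → $7.60.
kale + broccoli: the both-tight solution has a negative serving — not a feasible corner.
kale + sweet potato with both targets exact would need a negative amount; discard.
kale + bell pepper with both tight: 2.228 servings and 1.315 servings → $3.48.
broccoli + sweet potato: the both-tight solution has a negative serving — not a feasible corner.
broccoli + bell pepper with both tight: 1.266 servings and 1.669 servings → $3.10.
sweet potato + bell pepper with both tight: 1.412 servings and 2.352 servings → $3.01.
So the least-cost plan costs $3.01.

$3.01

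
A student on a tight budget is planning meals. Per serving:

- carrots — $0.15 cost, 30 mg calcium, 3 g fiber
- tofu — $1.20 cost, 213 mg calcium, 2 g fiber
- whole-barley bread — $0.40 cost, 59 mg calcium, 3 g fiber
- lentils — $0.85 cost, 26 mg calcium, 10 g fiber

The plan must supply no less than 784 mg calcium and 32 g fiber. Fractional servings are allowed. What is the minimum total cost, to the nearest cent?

This is a tiny linear program; its minimum lies at a vertex of the feasible set. List the vertices and price them.
carrots only: max(784/30, 32/3) = 26.13 servings → $3.92.
tofu only: max(784/213, 32/2) = 16 servings → $19.20.
whole-barley bread only: max(784/59, 32/3) = 13.29 servings → $5.32.
lentils only: max(784/26, 32/10) = 30.15 servings → $25.63.
carrots + tofu with both tight: 9.064 servings and 2.404 servings → $4.24.
carrots + whole-barley bread: the both-tight solution has a negative serving — not a feasible corner.
carrots + lentils: the both-tight solution has a negative serving — not a feasible corner.
tofu + whole-barley bread with both tight: 0.8906 servings and 10.07 servings → $5.10.
tofu + lentils with both tight: 3.372 servings and 2.526 servings → $6.19.
whole-barley bread + lentils: intersection lies outside the first quadrant.
The minimum over all feasible corners is $3.92.

$3.92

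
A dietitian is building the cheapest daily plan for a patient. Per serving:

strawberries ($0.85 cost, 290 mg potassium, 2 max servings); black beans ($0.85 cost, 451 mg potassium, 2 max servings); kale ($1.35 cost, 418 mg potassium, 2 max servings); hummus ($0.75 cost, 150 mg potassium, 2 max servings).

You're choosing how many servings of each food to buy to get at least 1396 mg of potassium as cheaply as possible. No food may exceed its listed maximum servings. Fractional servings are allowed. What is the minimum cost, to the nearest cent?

Cost per mg of potassium: black beans $0.0019, strawberries $0.0029, kale $0.0032, hummus $0.0050.
Take 2 servings of black beans: +902.0 mg potassium for $1.70 (total $1.70, still need 494.0 mg).
Take 1.703 servings of strawberries: +494.0 mg potassium for $1.45 (total $3.15, still need 0.0 mg).
Greedy by cheapest-per-mg is optimal for a single linear constraint, so the minimum cost is $3.15.

$3.15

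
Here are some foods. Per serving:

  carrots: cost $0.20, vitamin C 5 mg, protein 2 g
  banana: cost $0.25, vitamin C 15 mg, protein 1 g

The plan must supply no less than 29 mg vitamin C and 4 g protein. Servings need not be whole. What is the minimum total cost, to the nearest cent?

A basic optimal solution has at most two foods positive. Try each food alone and each pair with both targets met exactly.
carrots only: max(29/5, 4/2) = 5.8 servings → $1.16.
banana only: max(29/15, 4/1) = 4 servings → $1.00.
carrots + banana with both tight: 1.24 servings and 1.52 servings → $0.63.
The minimum over all feasible corners is $0.63.

$0.63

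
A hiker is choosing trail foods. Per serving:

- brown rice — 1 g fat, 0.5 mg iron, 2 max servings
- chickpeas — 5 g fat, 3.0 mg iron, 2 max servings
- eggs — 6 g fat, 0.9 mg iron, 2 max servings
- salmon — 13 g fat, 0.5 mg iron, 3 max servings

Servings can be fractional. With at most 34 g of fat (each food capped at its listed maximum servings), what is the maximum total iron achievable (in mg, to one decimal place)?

Iron per g fat: chickpeas 0.6, brown rice 0.5, eggs 0.15, salmon 0.03846.
Take 2 servings of chickpeas: uses 10 g fat, +6.0 mg iron (running total 6.0 mg).
Take 2 servings of brown rice: uses 2 g fat, +1.0 mg iron (running total 7.0 mg).
Take 2 servings of eggs: uses 12 g fat, +1.8 mg iron (running total 8.8 mg).
Take 0.7692 servings of salmon: uses 10 g fat, +0.4 mg iron (running total 9.2 mg).
Greedy by best ratio exhausts the fat allowance optimally: 9.2 mg.

9.2 mg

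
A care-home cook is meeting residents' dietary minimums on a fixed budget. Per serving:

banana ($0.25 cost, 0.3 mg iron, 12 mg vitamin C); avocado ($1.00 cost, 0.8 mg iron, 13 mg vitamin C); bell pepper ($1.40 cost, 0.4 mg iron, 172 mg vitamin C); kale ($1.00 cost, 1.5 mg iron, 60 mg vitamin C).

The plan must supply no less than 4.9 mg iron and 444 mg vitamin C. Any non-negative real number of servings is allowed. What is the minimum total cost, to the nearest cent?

$5.07

For a min-cost LP with two ≥-constraints, a basic feasible solution has at most two positive variables.
banana only: max(4.9/0.3, 444/12) = 37 servings → $9.25.
avocado only: max(4.9/0.8, 444/13) = 34.15 servings → $34.15.
bell pepper only: max(4.9/0.4, 444/172) = 12.25 servings → $17.15.
kale only: max(4.9/1.5, 444/60) = 7.4 servings → $7.40.
banana + avocado: the both-tight solution has a negative serving — not a feasible corner.
banana + bell pepper with both tight: 14.21 servings and 1.59 servings → $5.78.
banana + kale (both tight): parallel constraints — no distinct corner.
avocado + bell pepper with both tight: 5.024 servings and 2.202 servings → $8.11.
avocado + kale: the both-tight solution has a negative serving — not a feasible corner.
bell pepper + kale with both tight: 1.59 servings and 2.843 servings → $5.07.
The minimum over all feasible corners is $5.07.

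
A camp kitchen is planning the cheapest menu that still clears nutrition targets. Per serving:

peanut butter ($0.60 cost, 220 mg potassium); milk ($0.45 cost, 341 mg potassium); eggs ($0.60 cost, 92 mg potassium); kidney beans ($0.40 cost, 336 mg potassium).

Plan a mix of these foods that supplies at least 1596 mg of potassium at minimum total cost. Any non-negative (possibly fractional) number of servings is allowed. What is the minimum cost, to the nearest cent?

Cost per mg of potassium: kidney beans $0.0012, milk $0.0013, peanut butter $0.0027, eggs $0.0065.
With no serving limits, use only kidney beans: 1596 mg / 336 mg = 4.75 servings × $0.40 = $1.90.

$1.90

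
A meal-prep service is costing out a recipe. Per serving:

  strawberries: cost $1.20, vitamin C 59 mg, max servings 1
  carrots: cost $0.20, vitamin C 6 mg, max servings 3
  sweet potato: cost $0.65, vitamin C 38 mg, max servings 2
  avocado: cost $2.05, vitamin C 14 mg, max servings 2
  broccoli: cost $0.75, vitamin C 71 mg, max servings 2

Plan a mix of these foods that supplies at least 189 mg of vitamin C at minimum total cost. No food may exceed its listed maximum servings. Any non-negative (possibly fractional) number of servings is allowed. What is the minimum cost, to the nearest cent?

$2.30

Cost per mg of vitamin C: broccoli $0.0106, sweet potato $0.0171, strawberries $0.0203, carrots $0.0333, avocado $0.1464.
Take 2 servings of broccoli: +142.0 mg vitamin C for $1.50 (total $1.50, still need 47.0 mg).
Take 1.237 servings of sweet potato: +47.0 mg vitamin C for $0.80 (total $2.30, still need 0.0 mg).
Greedy by cheapest-per-mg is optimal for a single linear constraint, so the minimum cost is $2.30.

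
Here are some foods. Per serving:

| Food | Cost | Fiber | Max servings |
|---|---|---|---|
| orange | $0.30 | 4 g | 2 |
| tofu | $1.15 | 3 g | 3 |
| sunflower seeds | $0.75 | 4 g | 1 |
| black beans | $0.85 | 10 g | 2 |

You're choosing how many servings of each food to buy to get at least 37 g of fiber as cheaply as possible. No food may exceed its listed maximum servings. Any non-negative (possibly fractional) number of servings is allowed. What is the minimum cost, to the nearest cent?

Cost per g of fiber: orange $0.0750, black beans $0.0850, sunflower seeds $0.1875, tofu $0.3833.
Take 2 servings of orange: +8.0 g fiber for $0.60 (total $0.60, still need 29.0 g).
Take 2 servings of black beans: +20.0 g fiber for $1.70 (total $2.30, still need 9.0 g).
Take 1 serving of sunflower seeds: +4.0 g fiber for $0.75 (total $3.05, still need 5.0 g).
Take 1.667 servings of tofu: +5.0 g fiber for $1.92 (total $4.97, still need 0.0 g).
Filling from the cheapest source first is optimal under one linear minimum: $4.97.

$4.97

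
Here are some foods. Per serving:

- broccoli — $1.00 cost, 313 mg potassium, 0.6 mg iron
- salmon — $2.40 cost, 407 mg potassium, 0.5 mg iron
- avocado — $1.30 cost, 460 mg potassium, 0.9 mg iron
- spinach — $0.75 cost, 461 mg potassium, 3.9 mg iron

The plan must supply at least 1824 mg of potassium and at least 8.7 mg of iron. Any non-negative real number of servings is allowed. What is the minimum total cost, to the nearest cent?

The cheapest plan sits at a corner of the feasible region — with two constraints it uses at most two foods.
broccoli only: max(1824/313, 8.7/0.6) = 14.5 servings → $14.50.
salmon only: max(1824/407, 8.7/0.5) = 17.4 servings → $41.76.
avocado only: max(1824/460, 8.7/0.9) = 9.667 servings → $12.57.
spinach only: max(1824/461, 8.7/3.9) = 3.957 servings → $2.97.
broccoli + salmon: the both-tight solution has a negative serving — not a feasible corner.
broccoli + avocado: the both-tight solution has a negative serving — not a feasible corner.
broccoli + spinach with both tight: 3.287 servings and 1.725 servings → $4.58.
salmon + avocado with both targets exact would need a negative amount; discard.
salmon + spinach with both tight: 2.287 servings and 1.938 servings → $6.94.
avocado + spinach with both tight: 2.25 servings and 1.712 servings → $4.21.
Cheapest feasible corner: $2.97.

$2.97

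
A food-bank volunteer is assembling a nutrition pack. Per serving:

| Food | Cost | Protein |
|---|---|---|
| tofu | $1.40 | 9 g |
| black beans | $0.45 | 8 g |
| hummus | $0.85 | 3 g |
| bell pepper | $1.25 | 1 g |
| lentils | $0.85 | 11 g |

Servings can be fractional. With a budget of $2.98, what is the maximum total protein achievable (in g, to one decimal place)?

Protein per dollar: black beans 17.78, lentils 12.94, tofu 6.429, hummus 3.529, bell pepper 0.8.
With no serving limits, spend the whole cost allowance on black beans: $2.98 / $0.45 × 8 g = 53.0 g.

53.0 g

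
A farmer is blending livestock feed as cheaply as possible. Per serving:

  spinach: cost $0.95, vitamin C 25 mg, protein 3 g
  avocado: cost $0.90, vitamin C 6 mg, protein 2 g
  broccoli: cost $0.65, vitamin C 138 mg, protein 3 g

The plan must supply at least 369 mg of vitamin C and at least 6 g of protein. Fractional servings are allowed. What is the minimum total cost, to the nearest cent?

$1.74

For a min-cost LP with two ≥-constraints, a basic feasible solution has at most two positive variables.
spinach only: max(369/25, 6/3) = 14.76 servings → $14.02.
avocado only: max(369/6, 6/2) = 61.5 servings → $55.35.
broccoli only: max(369/138, 6/3) = 2.674 servings → $1.74.
spinach + avocado: the both-tight solution has a negative serving — not a feasible corner.
spinach + broccoli: intersection lies outside the first quadrant.
avocado + broccoli: intersection lies outside the first quadrant.
Cheapest feasible corner: $1.74.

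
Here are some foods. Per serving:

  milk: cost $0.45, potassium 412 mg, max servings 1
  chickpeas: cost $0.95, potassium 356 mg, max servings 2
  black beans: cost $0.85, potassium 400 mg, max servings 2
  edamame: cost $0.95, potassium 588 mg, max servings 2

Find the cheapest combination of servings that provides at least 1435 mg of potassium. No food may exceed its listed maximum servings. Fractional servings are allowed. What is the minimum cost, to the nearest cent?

Cost per mg of potassium: milk $0.0011, edamame $0.0016, black beans $0.0021, chickpeas $0.0027.
Take 1 serving of milk: +412.0 mg potassium for $0.45 (total $0.45, still need 1023.0 mg).
Take 1.74 servings of edamame: +1023.0 mg potassium for $1.65 (total $2.10, still need 0.0 mg).
Filling from the cheapest source first is optimal under one linear minimum: $2.10.

$2.10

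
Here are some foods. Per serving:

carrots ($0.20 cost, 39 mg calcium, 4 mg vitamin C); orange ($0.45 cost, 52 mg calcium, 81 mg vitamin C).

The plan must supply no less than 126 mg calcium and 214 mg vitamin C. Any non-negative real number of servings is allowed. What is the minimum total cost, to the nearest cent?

A basic optimal solution has at most two foods positive. Try each food alone and each pair with both targets met exactly.
carrots only: max(126/39, 214/4) = 53.5 servings → $10.70.
orange only: max(126/52, 214/81) = 2.642 servings → $1.19.
carrots + orange: intersection lies outside the first quadrant.
So the least-cost plan costs $1.19.

$1.19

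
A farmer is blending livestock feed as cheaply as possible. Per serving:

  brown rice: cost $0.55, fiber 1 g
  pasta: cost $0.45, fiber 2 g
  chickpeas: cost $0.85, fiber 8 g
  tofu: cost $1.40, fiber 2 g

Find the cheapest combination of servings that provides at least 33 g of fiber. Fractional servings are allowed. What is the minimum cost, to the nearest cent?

$3.51

Cost per g of fiber: chickpeas $0.1062, pasta $0.2250, brown rice $0.5500, tofu $0.7000.
With no serving limits, use only chickpeas: 33 g / 8 g = 4.125 servings × $0.85 = $3.51.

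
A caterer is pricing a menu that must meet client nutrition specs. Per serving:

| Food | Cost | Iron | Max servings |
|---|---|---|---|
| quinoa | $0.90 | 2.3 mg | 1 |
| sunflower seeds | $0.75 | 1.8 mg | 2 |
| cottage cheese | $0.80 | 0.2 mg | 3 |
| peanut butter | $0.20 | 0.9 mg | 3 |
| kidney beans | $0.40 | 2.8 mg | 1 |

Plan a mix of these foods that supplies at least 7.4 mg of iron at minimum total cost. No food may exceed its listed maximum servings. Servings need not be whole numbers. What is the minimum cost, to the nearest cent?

$1.74

Cost per mg of iron: kidney beans $0.1429, peanut butter $0.2222, quinoa $0.3913, sunflower seeds $0.4167, cottage cheese $4.0000.
Take 1 serving of kidney beans: +2.8 mg iron for $0.40 (total $0.40, still need 4.6 mg).
Take 3 servings of peanut butter: +2.7 mg iron for $0.60 (total $1.00, still need 1.9 mg).
Take 0.8261 servings of quinoa: +1.9 mg iron for $0.74 (total $1.74, still need 0.0 mg).
Greedy by cheapest-per-mg is optimal for a single linear constraint, so the minimum cost is $1.74.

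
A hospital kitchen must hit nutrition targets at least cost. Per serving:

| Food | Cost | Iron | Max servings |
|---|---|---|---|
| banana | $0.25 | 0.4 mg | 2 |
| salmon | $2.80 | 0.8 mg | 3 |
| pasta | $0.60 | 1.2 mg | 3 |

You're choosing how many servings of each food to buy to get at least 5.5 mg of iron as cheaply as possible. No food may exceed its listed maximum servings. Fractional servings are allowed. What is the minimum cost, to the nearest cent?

Cost per mg of iron: pasta $0.5000, banana $0.6250, salmon $3.5000.
Take 3 servings of pasta: +3.6 mg iron for $1.80 (total $1.80, still need 1.9 mg).
Take 2 servings of banana: +0.8 mg iron for $0.50 (total $2.30, still need 1.1 mg).
Take 1.375 servings of salmon: +1.1 mg iron for $3.85 (total $6.15, still need 0.0 mg).
Filling from the cheapest source first is optimal under one linear minimum: $6.15.

$6.15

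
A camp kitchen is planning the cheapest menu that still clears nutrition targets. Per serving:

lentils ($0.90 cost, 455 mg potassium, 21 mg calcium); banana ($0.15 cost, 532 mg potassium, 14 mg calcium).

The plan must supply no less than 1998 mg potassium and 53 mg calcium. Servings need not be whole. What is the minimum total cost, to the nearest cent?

$0.57

The cheapest plan sits at a corner of the feasible region — with two constraints it uses at most two foods.
lentils only: max(1998/455, 53/21) = 4.391 servings → $3.95.
banana only: max(1998/532, 53/14) = 3.786 servings → $0.57.
lentils + banana with both tight: 0.04665 servings and 3.716 servings → $0.60.
The minimum over all feasible corners is $0.57.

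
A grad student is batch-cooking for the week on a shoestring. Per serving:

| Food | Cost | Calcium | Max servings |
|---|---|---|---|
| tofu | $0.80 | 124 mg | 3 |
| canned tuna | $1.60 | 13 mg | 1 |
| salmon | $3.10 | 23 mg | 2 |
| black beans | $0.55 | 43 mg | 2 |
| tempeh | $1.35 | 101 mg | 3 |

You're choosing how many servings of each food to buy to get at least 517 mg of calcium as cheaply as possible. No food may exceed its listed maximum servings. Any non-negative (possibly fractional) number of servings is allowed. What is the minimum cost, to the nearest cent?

$4.29

Cost per mg of calcium: tofu $0.0065, black beans $0.0128, tempeh $0.0134, canned tuna $0.1231, salmon $0.1348.
Take 3 servings of tofu: +372.0 mg calcium for $2.40 (total $2.40, still need 145.0 mg).
Take 2 servings of black beans: +86.0 mg calcium for $1.10 (total $3.50, still need 59.0 mg).
Take 0.5842 servings of tempeh: +59.0 mg calcium for $0.79 (total $4.29, still need 0.0 mg).
Greedy by cheapest-per-mg is optimal for a single linear constraint, so the minimum cost is $4.29.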